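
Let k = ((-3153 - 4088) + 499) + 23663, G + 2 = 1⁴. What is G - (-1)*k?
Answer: 16920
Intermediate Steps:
G = -1 (G = -2 + 1⁴ = -2 + 1 = -1)
k = 16921 (k = (-7241 + 499) + 23663 = -6742 + 23663 = 16921)
G - (-1)*k = -1 - (-1)*16921 = -1 - 1*(-16921) = -1 + 16921 = 16920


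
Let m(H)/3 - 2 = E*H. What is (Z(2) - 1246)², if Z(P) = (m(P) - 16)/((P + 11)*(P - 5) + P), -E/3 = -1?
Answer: 2126132100/1369 ≈ 1.5531e+6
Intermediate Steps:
E = 3 (E = -3*(-1) = 3)
m(H) = 6 + 9*H (m(H) = 6 + 3*(3*H) = 6 + 9*H)
Z(P) = (-10 + 9*P)/(P + (-5 + P)*(11 + P)) (Z(P) = ((6 + 9*P) - 16)/((P + 11)*(P - 5) + P) = (-10 + 9*P)/((11 + P)*(-5 + P) + P) = (-10 + 9*P)/((-5 + P)*(11 + P) + P) = (-10 + 9*P)/(P + (-5 + P)*(11 + P)))
(Z(2) - 1246)² = ((-10 + 9*2)/(-55 + 2² + 7*2) - 1246)² = ((-10 + 18)/(-55 + 4 + 14) - 1246)² = (8/(-37) - 1246)² = (-1/37*8 - 1246)² = (-8/37 - 1246)² = (-46110/37)² = 2126132100/1369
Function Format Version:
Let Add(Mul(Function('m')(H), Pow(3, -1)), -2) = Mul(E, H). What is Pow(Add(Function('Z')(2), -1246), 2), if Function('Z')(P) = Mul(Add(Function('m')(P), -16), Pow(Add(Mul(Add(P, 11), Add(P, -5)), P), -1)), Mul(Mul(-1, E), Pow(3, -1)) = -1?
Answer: Rational(2126132100, 1369) ≈ 1.5531e+6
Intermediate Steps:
E = 3 (E = Mul(-3, -1) = 3)
Function('m')(H) = Add(6, Mul(9, H)) (Function('m')(H) = Add(6, Mul(3, Mul(3, H))) = Add(6, Mul(9, H)))
Function('Z')(P) = Mul(Pow(Add(P, Mul(Add(-5, P), Add(11, P))), -1), Add(-10, Mul(9, P))) (Function('Z')(P) = Mul(Add(Add(6, Mul(9, P)), -16), Pow(Add(Mul(Add(P, 11), Add(P, -5)), P), -1)) = Mul(Add(-10, Mul(9, P)), Pow(Add(Mul(Add(11, P), Add(-5, P)), P), -1)) = Mul(Add(-10, Mul(9, P)), Pow(Add(Mul(Add(-5, P), Add(11, P)), P), -1)) = Mul(Add(-10, Mul(9, P)), Pow(Add(P, Mul(Add(-5, P), Add(11, P))), -1)) = Mul(Pow(Add(P, Mul(Add(-5, P), Add(11, P))), -1), Add(-10, Mul(9, P))))
Pow(Add(Function('Z')(2), -1246), 2) = Pow(Add(Mul(Pow(Add(-55, Pow(2, 2), Mul(7, 2)), -1), Add(-10, Mul(9, 2))), -1246), 2) = Pow(Add(Mul(Pow(Add(-55, 4, 14), -1), Add(-10, 18)), -1246), 2) = Pow(Add(Mul(Pow(-37, -1), 8), -1246), 2) = Pow(Add(Mul(Rational(-1, 37), 8), -1246), 2) = Pow(Add(Rational(-8, 37), -1246), 2) = Pow(Rational(-46110, 37), 2) = Rational(2126132100, 1369)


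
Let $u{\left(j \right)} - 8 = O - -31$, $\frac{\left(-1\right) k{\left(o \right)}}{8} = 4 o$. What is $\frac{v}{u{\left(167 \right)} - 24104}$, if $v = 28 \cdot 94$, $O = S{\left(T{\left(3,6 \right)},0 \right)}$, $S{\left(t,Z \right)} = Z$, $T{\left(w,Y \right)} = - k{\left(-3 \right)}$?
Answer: $- \frac{2632}{24065} \approx -0.10937$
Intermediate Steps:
$k{\left(o \right)} = - 32 o$ ($k{\left(o \right)} = - 8 \cdot 4 o = - 32 o$)
$T{\left(w,Y \right)} = -96$ ($T{\left(w,Y \right)} = - \left(-32\right) \left(-3\right) = \left(-1\right) 96 = -96$)
$O = 0$
$u{\left(j \right)} = 39$ ($u{\left(j \right)} = 8 + \left(0 - -31\right) = 8 + \left(0 + 31\right) = 8 + 31 = 39$)
$v = 2632$
$\frac{v}{u{\left(167 \right)} - 24104} = \frac{2632}{39 - 24104} = \frac{2632}{-24065} = 2632 \left(- \frac{1}{24065}\right) = - \frac{2632}{24065}$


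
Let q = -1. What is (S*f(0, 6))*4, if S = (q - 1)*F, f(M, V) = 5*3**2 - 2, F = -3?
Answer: 1032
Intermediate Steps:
f(M, V) = 43 (f(M, V) = 5*9 - 2 = 45 - 2 = 43)
S = 6 (S = (-1 - 1)*(-3) = -2*(-3) = 6)
(S*f(0, 6))*4 = (6*43)*4 = 258*4 = 1032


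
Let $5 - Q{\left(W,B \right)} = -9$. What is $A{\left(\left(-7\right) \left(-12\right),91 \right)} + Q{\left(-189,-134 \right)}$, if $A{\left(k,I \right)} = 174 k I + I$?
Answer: $1330161$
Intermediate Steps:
$Q{\left(W,B \right)} = 14$ ($Q{\left(W,B \right)} = 5 - -9 = 5 + 9 = 14$)
$A{\left(k,I \right)} = I + 174 I k$ ($A{\left(k,I \right)} = 174 I k + I = I + 174 I k$)
$A{\left(\left(-7\right) \left(-12\right),91 \right)} + Q{\left(-189,-134 \right)} = 91 \left(1 + 174 \left(\left(-7\right) \left(-12\right)\right)\right) + 14 = 91 \left(1 + 174 \cdot 84\right) + 14 = 91 \left(1 + 14616\right) + 14 = 91 \cdot 14617 + 14 = 1330147 + 14 = 1330161$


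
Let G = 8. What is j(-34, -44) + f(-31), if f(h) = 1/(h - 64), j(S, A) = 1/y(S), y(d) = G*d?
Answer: -367/25840 ≈ -0.014203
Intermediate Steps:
y(d) = 8*d
j(S, A) = 1/(8*S)
f(h) = 1/(-64 + h)
j(-34, -44) + f(-31) = (⅛)/(-34) + 1/(-64 - 31) = (⅛)*(-1/34) + 1/(-95) = -1/272 - 1/95 = -367/25840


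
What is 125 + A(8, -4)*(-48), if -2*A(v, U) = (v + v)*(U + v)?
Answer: 1661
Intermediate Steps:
A(v, U) = -v*(U + v) (A(v, U) = -(v + v)*(U + v)/2 = -2*v*(U + v)/2 = -v*(U + v))
125 + A(8, -4)*(-48) = 125 - 1*8*(-4 + 8)*(-48) = 125 - 1*8*4*(-48) = 125 - 32*(-48) = 125 + 1536 = 1661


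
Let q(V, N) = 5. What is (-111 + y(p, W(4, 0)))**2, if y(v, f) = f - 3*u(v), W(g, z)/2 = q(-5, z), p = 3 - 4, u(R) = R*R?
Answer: 10816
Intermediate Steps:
u(R) = R**2
p = -1
W(g, z) = 10 (W(g, z) = 2*5 = 10)
y(v, f) = f - 3*v**2
(-111 + y(p, W(4, 0)))**2 = (-111 + (10 - 3*(-1)**2))**2 = (-111 + (10 - 3*1))**2 = (-111 + (10 - 3))**2 = (-111 + 7)**2 = (-104)**2 = 10816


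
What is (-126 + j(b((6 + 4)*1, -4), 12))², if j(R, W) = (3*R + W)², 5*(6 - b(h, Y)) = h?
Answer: 202500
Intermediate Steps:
b(h, Y) = 6 - h/5
j(R, W) = (W + 3*R)²
(-126 + j(b((6 + 4)*1, -4), 12))² = (-126 + (12 + 3*(6 - (6 + 4)/5))²)² = (-126 + (12 + 3*(6 - 2))²)² = (-126 + (12 + 3*4)²)² = (-126 + (12 + 12)²)² = (-126 + 24²)² = (-126 + 576)² = 450² = 202500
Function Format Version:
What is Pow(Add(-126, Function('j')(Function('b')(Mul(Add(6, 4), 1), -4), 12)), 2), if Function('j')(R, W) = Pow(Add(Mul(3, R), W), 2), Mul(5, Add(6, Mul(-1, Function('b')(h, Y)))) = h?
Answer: 202500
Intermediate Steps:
Function('b')(h, Y) = Add(6, Mul(Rational(-1, 5), h))
Function('j')(R, W) = Pow(Add(W, Mul(3, R)), 2)
Pow(Add(-126, Function('j')(Function('b')(Mul(Add(6, 4), 1), -4), 12)), 2) = Pow(Add(-126, Pow(Add(12, Mul(3, Add(6, Mul(Rational(-1, 5), Mul(Add(6, 4), 1))))), 2)), 2) = Pow(Add(-126, Pow(Add(12, Mul(3, Add(6, Mul(Rational(-1, 5), Mul(10, 1))))), 2)), 2) = Pow(Add(-126, Pow(Add(12, Mul(3, Add(6, Mul(Rational(-1, 5), 10)))), 2)), 2) = Pow(Add(-126, Pow(Add(12, Mul(3, Add(6, -2))), 2)), 2) = Pow(Add(-126, Pow(Add(12, Mul(3, 4)), 2)), 2) = Pow(Add(-126, Pow(Add(12, 12), 2)), 2) = Pow(Add(-126, Pow(24, 2)), 2) = Pow(Add(-126, 576), 2) = Pow(450, 2) = 202500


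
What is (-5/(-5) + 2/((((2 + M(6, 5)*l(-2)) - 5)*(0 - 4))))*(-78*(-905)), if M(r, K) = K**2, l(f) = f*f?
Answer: 6811935/97 ≈ 70226.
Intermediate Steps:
l(f) = f**2
(-5/(-5) + 2/((((2 + M(6, 5)*l(-2)) - 5)*(0 - 4))))*(-78*(-905)) = (-5/(-5) + 2/((((2 + 5**2*(-2)**2) - 5)*(0 - 4))))*(-78*(-905)) = (-5*(-1/5) + 2/((((2 + 25*4) - 5)*(-4))))*70590 = (1 + 2/((((2 + 100) - 5)*(-4))))*70590 = (1 + 2/(((102 - 5)*(-4))))*70590 = (1 + 2/((97*(-4))))*70590 = (1 + 2/(-388))*70590 = (1 + 2*(-1/388))*70590 = (1 - 1/194)*70590 = (193/194)*70590 = 6811935/97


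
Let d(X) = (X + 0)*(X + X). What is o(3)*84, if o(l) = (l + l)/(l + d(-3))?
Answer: 24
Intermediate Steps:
d(X) = 2*X² (d(X) = X*(2*X) = 2*X²)
o(l) = 2*l/(18 + l) (o(l) = (l + l)/(l + 2*(-3)²) = (2*l)/(l + 2*9) = (2*l)/(l + 18) = (2*l)/(18 + l) = 2*l/(18 + l))
o(3)*84 = (2*3/(18 + 3))*84 = (2*3/21)*84 = (2*3*(1/21))*84 = (2/7)*84 = 24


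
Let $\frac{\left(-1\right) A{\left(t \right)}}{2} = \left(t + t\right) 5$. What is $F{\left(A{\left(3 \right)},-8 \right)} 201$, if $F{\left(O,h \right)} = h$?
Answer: $-1608$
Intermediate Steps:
$A{\left(t \right)} = - 20 t$ ($A{\left(t \right)} = - 2 \left(t + t\right) 5 = - 2 \cdot 2 t 5 = - 2 \cdot 10 t = - 20 t$)
$F{\left(A{\left(3 \right)},-8 \right)} 201 = \left(-8\right) 201 = -1608$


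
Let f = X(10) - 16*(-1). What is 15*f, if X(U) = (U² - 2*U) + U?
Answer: 1590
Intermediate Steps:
X(U) = U² - U
f = 106 (f = 10*(-1 + 10) - 16*(-1) = 10*9 - 1*(-16) = 90 + 16 = 106)
15*f = 15*106 = 1590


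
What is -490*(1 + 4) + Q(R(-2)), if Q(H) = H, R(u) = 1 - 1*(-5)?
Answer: -2444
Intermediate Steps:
R(u) = 6 (R(u) = 1 + 5 = 6)
-490*(1 + 4) + Q(R(-2)) = -490*(1 + 4) + 6 = -490*5 + 6 = -70*35 + 6 = -2450 + 6 = -2444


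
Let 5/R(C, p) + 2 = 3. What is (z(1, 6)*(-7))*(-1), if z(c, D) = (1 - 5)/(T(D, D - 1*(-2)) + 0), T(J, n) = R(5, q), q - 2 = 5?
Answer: -28/5 ≈ -5.6000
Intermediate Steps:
q = 7 (q = 2 + 5 = 7)
R(C, p) = 5 (R(C, p) = 5/(-2 + 3) = 5/1 = 5*1 = 5)
T(J, n) = 5
z(c, D) = -⅘ (z(c, D) = (1 - 5)/(5 + 0) = -4/5 = -4*⅕ = -⅘)
(z(1, 6)*(-7))*(-1) = -⅘*(-7)*(-1) = (28/5)*(-1) = -28/5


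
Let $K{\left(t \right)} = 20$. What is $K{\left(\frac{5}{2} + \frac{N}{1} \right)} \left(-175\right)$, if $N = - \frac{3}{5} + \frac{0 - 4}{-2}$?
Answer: $-3500$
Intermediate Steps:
$N = \frac{7}{5}$ ($N = \left(-3\right) \frac{1}{5} - -2 = - \frac{3}{5} + 2 = \frac{7}{5} \approx 1.4$)
$K{\left(\frac{5}{2} + \frac{N}{1} \right)} \left(-175\right) = 20 \left(-175\right) = -3500$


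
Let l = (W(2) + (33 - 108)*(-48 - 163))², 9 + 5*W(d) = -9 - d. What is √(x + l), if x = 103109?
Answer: 35*√204414 ≈ 15824.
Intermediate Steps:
W(d) = -18/5 - d/5 (W(d) = -9/5 + (-9 - d)/5 = -9/5 + (-9/5 - d/5) = -18/5 - d/5)
l = 250304041 (l = ((-18/5 - ⅕*2) + (33 - 108)*(-48 - 163))² = ((-18/5 - ⅖) - 75*(-211))² = (-4 + 15825)² = 15821² = 250304041)
√(x + l) = √(103109 + 250304041) = √250407150 = 35*√204414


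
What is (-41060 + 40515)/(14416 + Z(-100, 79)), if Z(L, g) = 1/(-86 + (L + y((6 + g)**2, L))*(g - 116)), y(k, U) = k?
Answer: -28744499/760331555 ≈ -0.037805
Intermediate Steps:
Z(L, g) = 1/(-86 + (-116 + g)*(L + (6 + g)**2)) (Z(L, g) = 1/(-86 + (L + (6 + g)**2)*(g - 116)) = 1/(-86 + (L + (6 + g)**2)*(-116 + g)) = 1/(-86 + (-116 + g)*(L + (6 + g)**2)))
(-41060 + 40515)/(14416 + Z(-100, 79)) = (-41060 + 40515)/(14416 + 1/(-4262 + 79**3 - 1356*79 - 116*(-100) - 104*79**2 - 100*79)) = -545/(14416 + 1/(-4262 + 493039 - 107124 + 11600 - 104*6241 - 7900)) = -545/(14416 + 1/(-4262 + 493039 - 107124 + 11600 - 649064 - 7900)) = -545/(14416 + 1/(-263711)) = -545/(14416 - 1/263711) = -545/3801657775/263711 = -545*263711/3801657775 = -28744499/760331555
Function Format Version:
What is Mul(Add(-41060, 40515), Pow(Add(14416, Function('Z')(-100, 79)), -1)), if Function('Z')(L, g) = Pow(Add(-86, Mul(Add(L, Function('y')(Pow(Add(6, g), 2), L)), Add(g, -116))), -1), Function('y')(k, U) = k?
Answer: Rational(-28744499, 760331555) ≈ -0.037805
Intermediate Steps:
Function('Z')(L, g) = Pow(Add(-86, Mul(Add(-116, g), Add(L, Pow(Add(6, g), 2)))), -1) (Function('Z')(L, g) = Pow(Add(-86, Mul(Add(L, Pow(Add(6, g), 2)), Add(g, -116))), -1) = Pow(Add(-86, Mul(Add(L, Pow(Add(6, g), 2)), Add(-116, g))), -1) = Pow(Add(-86, Mul(Add(-116, g), Add(L, Pow(Add(6, g), 2)))), -1))
Mul(Add(-41060, 40515), Pow(Add(14416, Function('Z')(-100, 79)), -1)) = Mul(Add(-41060, 40515), Pow(Add(14416, Pow(Add(-4262, Pow(79, 3), Mul(-1356, 79), Mul(-116, -100), Mul(-104, Pow(79, 2)), Mul(-100, 79)), -1)), -1)) = Mul(-545, Pow(Add(14416, Pow(Add(-4262, 493039, -107124, 11600, Mul(-104, 6241), -7900), -1)), -1)) = Mul(-545, Pow(Add(14416, Pow(Add(-4262, 493039, -107124, 11600, -649064, -7900), -1)), -1)) = Mul(-545, Pow(Add(14416, Pow(-263711, -1)), -1)) = Mul(-545, Pow(Add(14416, Rational(-1, 263711)), -1)) = Mul(-545, Pow(Rational(3801657775, 263711), -1)) = Mul(-545, Rational(263711, 3801657775)) = Rational(-28744499, 760331555)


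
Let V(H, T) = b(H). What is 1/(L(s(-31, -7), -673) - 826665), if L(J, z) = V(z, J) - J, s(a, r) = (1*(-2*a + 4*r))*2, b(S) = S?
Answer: -1/827406 ≈ -1.2086e-6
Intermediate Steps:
V(H, T) = H
s(a, r) = -4*a + 8*r (s(a, r) = (-2*a + 4*r)*2 = -4*a + 8*r)
L(J, z) = z - J
1/(L(s(-31, -7), -673) - 826665) = 1/((-673 - (-4*(-31) + 8*(-7))) - 826665) = 1/((-673 - (124 - 56)) - 826665) = 1/((-673 - 1*68) - 826665) = 1/((-673 - 68) - 826665) = 1/(-741 - 826665) = 1/(-827406) = -1/827406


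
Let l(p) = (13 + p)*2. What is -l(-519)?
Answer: 1012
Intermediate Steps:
l(p) = 26 + 2*p
-l(-519) = -(26 + 2*(-519)) = -(26 - 1038) = -1*(-1012) = 1012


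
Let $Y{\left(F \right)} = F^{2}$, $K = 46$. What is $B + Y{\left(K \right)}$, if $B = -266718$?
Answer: $-264602$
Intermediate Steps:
$B + Y{\left(K \right)} = -266718 + 46^{2} = -266718 + 2116 = -264602$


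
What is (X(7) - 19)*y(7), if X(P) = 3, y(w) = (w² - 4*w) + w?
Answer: -448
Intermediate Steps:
y(w) = w² - 3*w
(X(7) - 19)*y(7) = (3 - 19)*(7*(-3 + 7)) = -112*4 = -16*28 = -448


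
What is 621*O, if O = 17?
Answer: 10557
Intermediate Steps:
621*O = 621*17 = 10557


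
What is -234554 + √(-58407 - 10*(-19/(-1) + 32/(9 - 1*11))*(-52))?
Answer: -234554 + I*√56847 ≈ -2.3455e+5 + 238.43*I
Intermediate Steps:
-234554 + √(-58407 - 10*(-19/(-1) + 32/(9 - 1*11))*(-52)) = -234554 + √(-58407 - 10*(-19*(-1) + 32/(9 - 11))*(-52)) = -234554 + √(-58407 - 10*(19 + 32/(-2))*(-52)) = -234554 + √(-58407 - 10*(19 + 32*(-½))*(-52)) = -234554 + √(-58407 - 10*(19 - 16)*(-52)) = -234554 + √(-58407 - 10*3*(-52)) = -234554 + √(-58407 - 30*(-52)) = -234554 + √(-58407 + 1560) = -234554 + √(-56847) = -234554 + I*√56847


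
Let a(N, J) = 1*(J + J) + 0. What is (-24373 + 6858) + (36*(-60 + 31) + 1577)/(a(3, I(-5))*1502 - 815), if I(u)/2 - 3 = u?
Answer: -17287346/987 ≈ -17515.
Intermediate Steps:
I(u) = 6 + 2*u
a(N, J) = 2*J (a(N, J) = 1*(2*J) + 0 = 2*J + 0 = 2*J)
(-24373 + 6858) + (36*(-60 + 31) + 1577)/(a(3, I(-5))*1502 - 815) = (-24373 + 6858) + (36*(-60 + 31) + 1577)/((2*(6 + 2*(-5)))*1502 - 815) = -17515 + (36*(-29) + 1577)/((2*(6 - 10))*1502 - 815) = -17515 + (-1044 + 1577)/((2*(-4))*1502 - 815) = -17515 + 533/(-8*1502 - 815) = -17515 + 533/(-12016 - 815) = -17515 + 533/(-12831) = -17515 + 533*(-1/12831) = -17515 - 41/987 = -17287346/987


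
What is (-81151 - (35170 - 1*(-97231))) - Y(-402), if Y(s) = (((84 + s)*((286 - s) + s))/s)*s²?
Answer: -36774648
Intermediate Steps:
Y(s) = s*(24024 + 286*s) (Y(s) = (((84 + s)*286)/s)*s² = ((24024 + 286*s)/s)*s² = s*(24024 + 286*s))
(-81151 - (35170 - 1*(-97231))) - Y(-402) = (-81151 - (35170 - 1*(-97231))) - 286*(-402)*(84 - 402) = (-81151 - (35170 + 97231)) - 286*(-402)*(-318) = (-81151 - 1*132401) - 1*36561096 = (-81151 - 132401) - 36561096 = -213552 - 36561096 = -36774648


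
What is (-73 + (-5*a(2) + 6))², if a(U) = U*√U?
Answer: 4689 + 1340*√2 ≈ 6584.0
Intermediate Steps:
a(U) = U^(3/2)
(-73 + (-5*a(2) + 6))² = (-73 + (-10*√2 + 6))² = (-73 + (6 - 10*√2))² = (-67 - 10*√2)²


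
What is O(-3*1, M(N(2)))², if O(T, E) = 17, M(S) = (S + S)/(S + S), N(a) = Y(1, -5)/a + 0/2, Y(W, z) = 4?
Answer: 289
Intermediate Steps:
N(a) = 4/a (N(a) = 4/a + 0/2 = 4/a + 0*(½) = 4/a + 0 = 4/a)
M(S) = 1 (M(S) = (2*S)/((2*S)) = (2*S)*(1/(2*S)) = 1)
O(-3*1, M(N(2)))² = 17² = 289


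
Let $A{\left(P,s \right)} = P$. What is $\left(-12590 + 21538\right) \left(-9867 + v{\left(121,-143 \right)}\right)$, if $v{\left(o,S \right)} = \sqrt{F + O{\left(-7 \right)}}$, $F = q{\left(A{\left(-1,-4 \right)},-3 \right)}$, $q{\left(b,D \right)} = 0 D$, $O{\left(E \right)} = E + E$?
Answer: $-88289916 + 8948 i \sqrt{14} \approx -8.829 \cdot 10^{7} + 33480.0 i$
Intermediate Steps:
$O{\left(E \right)} = 2 E$
$q{\left(b,D \right)} = 0$
$F = 0$
$v{\left(o,S \right)} = i \sqrt{14}$ ($v{\left(o,S \right)} = \sqrt{0 + 2 \left(-7\right)} = \sqrt{0 - 14} = \sqrt{-14} = i \sqrt{14}$)
$\left(-12590 + 21538\right) \left(-9867 + v{\left(121,-143 \right)}\right) = \left(-12590 + 21538\right) \left(-9867 + i \sqrt{14}\right) = 8948 \left(-9867 + i \sqrt{14}\right) = -88289916 + 8948 i \sqrt{14}$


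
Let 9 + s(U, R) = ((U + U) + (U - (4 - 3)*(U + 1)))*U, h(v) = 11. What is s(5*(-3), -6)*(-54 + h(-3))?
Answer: -19608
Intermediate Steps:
s(U, R) = -9 + U*(-1 + 2*U) (s(U, R) = -9 + ((U + U) + (U - (4 - 3)*(U + 1)))*U = -9 + (2*U + (U - (1 + U)))*U = -9 + (2*U + (U + (-1 - U)))*U = -9 + (2*U - 1)*U = -9 + (-1 + 2*U)*U = -9 + U*(-1 + 2*U))
s(5*(-3), -6)*(-54 + h(-3)) = (-9 - 5*(-3) + 2*(5*(-3))**2)*(-54 + 11) = (-9 - 1*(-15) + 2*(-15)**2)*(-43) = (-9 + 15 + 2*225)*(-43) = (-9 + 15 + 450)*(-43) = 456*(-43) = -19608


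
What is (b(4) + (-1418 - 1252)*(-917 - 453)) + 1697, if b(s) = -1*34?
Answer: 3659563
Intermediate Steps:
b(s) = -34
(b(4) + (-1418 - 1252)*(-917 - 453)) + 1697 = (-34 + (-1418 - 1252)*(-917 - 453)) + 1697 = (-34 - 2670*(-1370)) + 1697 = (-34 + 3657900) + 1697 = 3657866 + 1697 = 3659563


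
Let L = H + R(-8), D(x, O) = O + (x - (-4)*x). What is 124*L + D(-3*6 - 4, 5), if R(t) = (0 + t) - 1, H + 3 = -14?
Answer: -3329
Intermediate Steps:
H = -17 (H = -3 - 14 = -17)
R(t) = -1 + t (R(t) = t - 1 = -1 + t)
D(x, O) = O + 5*x (D(x, O) = O + (x + 4*x) = O + 5*x)
L = -26 (L = -17 + (-1 - 8) = -17 - 9 = -26)
124*L + D(-3*6 - 4, 5) = 124*(-26) + (5 + 5*(-3*6 - 4)) = -3224 + (5 + 5*(-18 - 4)) = -3224 + (5 + 5*(-22)) = -3224 + (5 - 110) = -3224 - 105 = -3329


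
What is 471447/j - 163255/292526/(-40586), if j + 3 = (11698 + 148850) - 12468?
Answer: 621917770576903/195337588262908 ≈ 3.1838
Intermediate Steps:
j = 148077 (j = -3 + ((11698 + 148850) - 12468) = -3 + (160548 - 12468) = -3 + 148080 = 148077)
471447/j - 163255/292526/(-40586) = 471447/148077 - 163255/292526/(-40586) = 471447*(1/148077) - 163255*1/292526*(-1/40586) = 52383/16453 - 163255/292526*(-1/40586) = 52383/16453 + 163255/11872460236 = 621917770576903/195337588262908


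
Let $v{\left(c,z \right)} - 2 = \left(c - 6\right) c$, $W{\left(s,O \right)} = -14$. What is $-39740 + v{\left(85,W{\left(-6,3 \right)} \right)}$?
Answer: $-33023$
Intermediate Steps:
$v{\left(c,z \right)} = 2 + c \left(-6 + c\right)$ ($v{\left(c,z \right)} = 2 + \left(c - 6\right) c = 2 + \left(-6 + c\right) c = 2 + c \left(-6 + c\right)$)
$-39740 + v{\left(85,W{\left(-6,3 \right)} \right)} = -39740 + \left(2 + 85^{2} - 510\right) = -39740 + \left(2 + 7225 - 510\right) = -39740 + 6717 = -33023$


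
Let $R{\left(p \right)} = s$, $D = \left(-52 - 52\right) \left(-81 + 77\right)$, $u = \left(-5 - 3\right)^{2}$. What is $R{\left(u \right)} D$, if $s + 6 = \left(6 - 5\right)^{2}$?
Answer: $-2080$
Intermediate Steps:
$u = 64$ ($u = \left(-8\right)^{2} = 64$)
$D = 416$ ($D = \left(-104\right) \left(-4\right) = 416$)
$s = -5$ ($s = -6 + \left(6 - 5\right)^{2} = -6 + 1^{2} = -6 + 1 = -5$)
$R{\left(p \right)} = -5$
$R{\left(u \right)} D = \left(-5\right) 416 = -2080$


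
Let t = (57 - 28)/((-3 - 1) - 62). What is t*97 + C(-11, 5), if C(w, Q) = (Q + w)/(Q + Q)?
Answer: -14263/330 ≈ -43.221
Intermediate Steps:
t = -29/66 (t = 29/(-4 - 62) = 29/(-66) = 29*(-1/66) = -29/66 ≈ -0.43939)
C(w, Q) = (Q + w)/(2*Q) (C(w, Q) = (Q + w)/((2*Q)) = (Q + w)*(1/(2*Q)) = (Q + w)/(2*Q))
t*97 + C(-11, 5) = -29/66*97 + (½)*(5 - 11)/5 = -2813/66 + (½)*(⅕)*(-6) = -2813/66 - ⅗ = -14263/330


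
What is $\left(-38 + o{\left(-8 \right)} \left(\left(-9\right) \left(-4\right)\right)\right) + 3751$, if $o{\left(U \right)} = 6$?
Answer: $3929$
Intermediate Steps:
$\left(-38 + o{\left(-8 \right)} \left(\left(-9\right) \left(-4\right)\right)\right) + 3751 = \left(-38 + 6 \left(\left(-9\right) \left(-4\right)\right)\right) + 3751 = \left(-38 + 6 \cdot 36\right) + 3751 = \left(-38 + 216\right) + 3751 = 178 + 3751 = 3929$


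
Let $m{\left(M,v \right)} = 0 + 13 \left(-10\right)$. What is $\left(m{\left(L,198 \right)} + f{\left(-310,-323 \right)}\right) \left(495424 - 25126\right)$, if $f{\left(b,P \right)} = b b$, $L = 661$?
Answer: $45134499060$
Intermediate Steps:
$f{\left(b,P \right)} = b^{2}$
$m{\left(M,v \right)} = -130$ ($m{\left(M,v \right)} = 0 - 130 = -130$)
$\left(m{\left(L,198 \right)} + f{\left(-310,-323 \right)}\right) \left(495424 - 25126\right) = \left(-130 + \left(-310\right)^{2}\right) \left(495424 - 25126\right) = \left(-130 + 96100\right) 470298 = 95970 \cdot 470298 = 45134499060$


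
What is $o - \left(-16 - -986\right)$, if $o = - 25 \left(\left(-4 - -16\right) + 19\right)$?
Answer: $-1745$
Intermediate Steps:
$o = -775$ ($o = - 25 \left(\left(-4 + 16\right) + 19\right) = - 25 \left(12 + 19\right) = \left(-25\right) 31 = -775$)
$o - \left(-16 - -986\right) = -775 - \left(-16 - -986\right) = -775 - \left(-16 + 986\right) = -775 - 970 = -1745$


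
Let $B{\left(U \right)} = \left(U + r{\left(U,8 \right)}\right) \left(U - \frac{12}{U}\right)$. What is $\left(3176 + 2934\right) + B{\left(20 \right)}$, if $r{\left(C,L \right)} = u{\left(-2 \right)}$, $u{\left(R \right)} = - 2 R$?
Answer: $\frac{32878}{5} \approx 6575.6$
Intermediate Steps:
$r{\left(C,L \right)} = 4$ ($r{\left(C,L \right)} = \left(-2\right) \left(-2\right) = 4$)
$B{\left(U \right)} = \left(4 + U\right) \left(U - \frac{12}{U}\right)$ ($B{\left(U \right)} = \left(U + 4\right) \left(U - \frac{12}{U}\right) = \left(4 + U\right) \left(U - \frac{12}{U}\right)$)
$\left(3176 + 2934\right) + B{\left(20 \right)} = \left(3176 + 2934\right) + \left(-12 + 20^{2} - \frac{48}{20} + 4 \cdot 20\right) = 6110 + \left(-12 + 400 - \frac{12}{5} + 80\right) = 6110 + \frac{2328}{5} = \frac{32878}{5}$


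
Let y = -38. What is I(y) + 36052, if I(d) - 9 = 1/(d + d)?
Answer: 2740635/76 ≈ 36061.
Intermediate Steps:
I(d) = 9 + 1/(2*d) (I(d) = 9 + 1/(d + d) = 9 + 1/(2*d))
I(y) + 36052 = (9 + (½)/(-38)) + 36052 = (9 + (½)*(-1/38)) + 36052 = (9 - 1/76) + 36052 = 683/76 + 36052 = 2740635/76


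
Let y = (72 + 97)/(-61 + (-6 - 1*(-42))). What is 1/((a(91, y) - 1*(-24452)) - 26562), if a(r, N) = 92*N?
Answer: -25/68298 ≈ -0.00036604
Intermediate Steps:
y = -169/25 (y = 169/(-61 + (-6 + 42)) = 169/(-61 + 36) = 169/(-25) = 169*(-1/25) = -169/25 ≈ -6.7600)
1/((a(91, y) - 1*(-24452)) - 26562) = 1/((92*(-169/25) - 1*(-24452)) - 26562) = 1/((-15548/25 + 24452) - 26562) = 1/(595752/25 - 26562) = 1/(-68298/25) = -25/68298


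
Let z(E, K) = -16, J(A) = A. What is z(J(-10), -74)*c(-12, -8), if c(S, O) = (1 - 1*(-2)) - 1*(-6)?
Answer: -144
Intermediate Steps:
c(S, O) = 9 (c(S, O) = (1 + 2) + 6 = 3 + 6 = 9)
z(J(-10), -74)*c(-12, -8) = -16*9 = -144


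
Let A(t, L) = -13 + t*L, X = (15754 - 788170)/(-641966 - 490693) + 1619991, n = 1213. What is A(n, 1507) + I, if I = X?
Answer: 433930432443/125851 ≈ 3.4480e+6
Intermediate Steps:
X = 203877573165/125851 (X = -772416/(-1132659) + 1619991 = -772416*(-1/1132659) + 1619991 = 85824/125851 + 1619991 = 203877573165/125851 ≈ 1.6200e+6)
I = 203877573165/125851 ≈ 1.6200e+6
A(t, L) = -13 + L*t
A(n, 1507) + I = (-13 + 1507*1213) + 203877573165/125851 = (-13 + 1827991) + 203877573165/125851 = 1827978 + 203877573165/125851 = 433930432443/125851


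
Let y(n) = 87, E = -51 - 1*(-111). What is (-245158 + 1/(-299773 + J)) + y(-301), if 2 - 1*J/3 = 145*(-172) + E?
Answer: -55172099018/225127 ≈ -2.4507e+5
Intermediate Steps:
E = 60 (E = -51 + 111 = 60)
J = 74646 (J = 6 - 3*(145*(-172) + 60) = 6 - 3*(-24940 + 60) = 6 - 3*(-24880) = 6 + 74640 = 74646)
(-245158 + 1/(-299773 + J)) + y(-301) = (-245158 + 1/(-299773 + 74646)) + 87 = (-245158 + 1/(-225127)) + 87 = (-245158 - 1/225127) + 87 = -55191685067/225127 + 87 = -55172099018/225127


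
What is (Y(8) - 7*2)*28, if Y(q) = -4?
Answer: -504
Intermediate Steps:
(Y(8) - 7*2)*28 = (-4 - 7*2)*28 = (-4 - 14)*28 = -18*28 = -504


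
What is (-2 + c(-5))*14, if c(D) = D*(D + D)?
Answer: 672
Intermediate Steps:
c(D) = 2*D**2 (c(D) = D*(2*D) = 2*D**2)
(-2 + c(-5))*14 = (-2 + 2*(-5)**2)*14 = (-2 + 2*25)*14 = (-2 + 50)*14 = 48*14 = 672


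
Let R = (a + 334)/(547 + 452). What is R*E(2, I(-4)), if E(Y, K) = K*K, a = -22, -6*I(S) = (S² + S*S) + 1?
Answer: 3146/333 ≈ 9.4474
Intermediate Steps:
I(S) = -⅙ - S²/3 (I(S) = -((S² + S*S) + 1)/6 = -((S² + S²) + 1)/6 = -(2*S² + 1)/6 = -(1 + 2*S²)/6 = -⅙ - S²/3)
E(Y, K) = K²
R = 104/333 (R = (-22 + 334)/(547 + 452) = 312/999 = 312*(1/999) = 104/333 ≈ 0.31231)
R*E(2, I(-4)) = 104*(-⅙ - ⅓*(-4)²)²/333 = 104*(-⅙ - ⅓*16)²/333 = 104*(-⅙ - 16/3)²/333 = 104*(-11/2)²/333 = (104/333)*(121/4) = 3146/333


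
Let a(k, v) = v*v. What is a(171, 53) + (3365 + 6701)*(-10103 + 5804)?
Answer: -43270925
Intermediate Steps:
a(k, v) = v**2
a(171, 53) + (3365 + 6701)*(-10103 + 5804) = 53**2 + (3365 + 6701)*(-10103 + 5804) = 2809 + 10066*(-4299) = 2809 - 43273734 = -43270925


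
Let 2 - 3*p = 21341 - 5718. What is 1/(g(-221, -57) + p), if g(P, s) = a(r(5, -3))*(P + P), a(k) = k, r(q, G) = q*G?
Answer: 1/1423 ≈ 0.00070274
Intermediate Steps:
r(q, G) = G*q
p = -5207 (p = 2/3 - (21341 - 5718)/3 = 2/3 - 1/3*15623 = 2/3 - 15623/3 = -5207)
g(P, s) = -30*P (g(P, s) = (-3*5)*(P + P) = -30*P)
1/(g(-221, -57) + p) = 1/(-30*(-221) - 5207) = 1/(6630 - 5207) = 1/1423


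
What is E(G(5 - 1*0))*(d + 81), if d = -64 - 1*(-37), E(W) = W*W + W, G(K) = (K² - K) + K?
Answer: 35100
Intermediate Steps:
G(K) = K²
E(W) = W + W² (E(W) = W² + W = W + W²)
d = -27 (d = -64 + 37 = -27)
E(G(5 - 1*0))*(d + 81) = ((5 - 1*0)²*(1 + (5 - 1*0)²))*(-27 + 81) = ((5 + 0)²*(1 + (5 + 0)²))*54 = (5²*(1 + 5²))*54 = (25*(1 + 25))*54 = (25*26)*54 = 650*54 = 35100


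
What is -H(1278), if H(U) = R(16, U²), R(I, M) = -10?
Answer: 10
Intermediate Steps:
H(U) = -10
-H(1278) = -1*(-10) = 10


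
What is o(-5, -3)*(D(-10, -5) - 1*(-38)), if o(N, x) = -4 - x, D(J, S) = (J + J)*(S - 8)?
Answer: -298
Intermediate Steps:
D(J, S) = 2*J*(-8 + S) (D(J, S) = (2*J)*(-8 + S) = 2*J*(-8 + S))
o(-5, -3)*(D(-10, -5) - 1*(-38)) = (-4 - 1*(-3))*(2*(-10)*(-8 - 5) - 1*(-38)) = (-4 + 3)*(2*(-10)*(-13) + 38) = -(260 + 38) = -1*298 = -298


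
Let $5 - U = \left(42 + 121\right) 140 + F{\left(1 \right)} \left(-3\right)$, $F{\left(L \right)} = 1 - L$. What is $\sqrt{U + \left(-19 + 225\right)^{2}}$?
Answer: $\sqrt{19621} \approx 140.07$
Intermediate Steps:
$U = -22815$ ($U = 5 - \left(\left(42 + 121\right) 140 + \left(1 - 1\right) \left(-3\right)\right) = 5 - \left(163 \cdot 140 + \left(1 - 1\right) \left(-3\right)\right) = 5 - \left(22820 + 0 \left(-3\right)\right) = 5 - \left(22820 + 0\right) = 5 - 22820 = -22815$)
$\sqrt{U + \left(-19 + 225\right)^{2}} = \sqrt{-22815 + \left(-19 + 225\right)^{2}} = \sqrt{-22815 + 206^{2}} = \sqrt{-22815 + 42436} = \sqrt{19621}$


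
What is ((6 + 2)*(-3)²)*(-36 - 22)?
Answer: -4176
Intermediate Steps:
((6 + 2)*(-3)²)*(-36 - 22) = (8*9)*(-58) = 72*(-58) = -4176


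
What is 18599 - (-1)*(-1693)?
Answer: 16906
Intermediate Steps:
18599 - (-1)*(-1693) = 18599 - 1*1693 = 18599 - 1693 = 16906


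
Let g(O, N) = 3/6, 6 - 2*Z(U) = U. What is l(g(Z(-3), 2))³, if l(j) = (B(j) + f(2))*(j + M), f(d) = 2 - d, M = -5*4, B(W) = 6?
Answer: -1601613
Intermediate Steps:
Z(U) = 3 - U/2
M = -20
g(O, N) = ½ (g(O, N) = 3*(⅙) = ½)
l(j) = -120 + 6*j (l(j) = (6 + (2 - 1*2))*(j - 20) = (6 + (2 - 2))*(-20 + j) = (6 + 0)*(-20 + j) = 6*(-20 + j) = -120 + 6*j)
l(g(Z(-3), 2))³ = (-120 + 6*(½))³ = (-120 + 3)³ = (-117)³ = -1601613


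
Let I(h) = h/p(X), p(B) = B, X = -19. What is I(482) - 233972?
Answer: -4445950/19 ≈ -2.3400e+5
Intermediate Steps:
I(h) = -h/19 (I(h) = h/(-19) = h*(-1/19) = -h/19)
I(482) - 233972 = -1/19*482 - 233972 = -482/19 - 233972 = -4445950/19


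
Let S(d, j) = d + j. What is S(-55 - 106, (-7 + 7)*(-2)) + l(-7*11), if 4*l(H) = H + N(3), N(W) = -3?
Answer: -181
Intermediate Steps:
l(H) = -¾ + H/4 (l(H) = (H - 3)/4 = (-3 + H)/4 = -¾ + H/4)
S(-55 - 106, (-7 + 7)*(-2)) + l(-7*11) = ((-55 - 106) + (-7 + 7)*(-2)) + (-¾ + (-7*11)/4) = (-161 + 0*(-2)) + (-¾ + (¼)*(-77)) = (-161 + 0) + (-¾ - 77/4) = -161 - 20 = -181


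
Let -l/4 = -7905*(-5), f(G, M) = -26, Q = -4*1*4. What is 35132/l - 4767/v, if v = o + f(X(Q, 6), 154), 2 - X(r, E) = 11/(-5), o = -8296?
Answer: 38441183/109642350 ≈ 0.35061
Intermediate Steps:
Q = -16 (Q = -4*4 = -16)
X(r, E) = 21/5 (X(r, E) = 2 - 11/(-5) = 2 - 11*(-1)/5 = 2 - 1*(-11/5) = 2 + 11/5 = 21/5)
l = -158100 (l = -(-31620)*(-5) = -4*39525 = -158100)
v = -8322 (v = -8296 - 26 = -8322)
35132/l - 4767/v = 35132/(-158100) - 4767/(-8322) = 35132*(-1/158100) - 4767*(-1/8322) = -8783/39525 + 1589/2774 = 38441183/109642350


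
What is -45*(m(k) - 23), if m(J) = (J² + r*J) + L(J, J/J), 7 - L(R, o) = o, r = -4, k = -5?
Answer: -1260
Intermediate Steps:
L(R, o) = 7 - o
m(J) = 6 + J² - 4*J (m(J) = (J² - 4*J) + (7 - J/J) = (J² - 4*J) + (7 - 1*1) = (J² - 4*J) + (7 - 1) = (J² - 4*J) + 6 = 6 + J² - 4*J)
-45*(m(k) - 23) = -45*((6 + (-5)² - 4*(-5)) - 23) = -45*((6 + 25 + 20) - 23) = -45*(51 - 23) = -45*28 = -1260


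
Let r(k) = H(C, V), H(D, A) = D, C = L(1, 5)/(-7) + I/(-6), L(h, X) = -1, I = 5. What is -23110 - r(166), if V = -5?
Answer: -970591/42 ≈ -23109.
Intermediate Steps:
C = -29/42 (C = -1/(-7) + 5/(-6) = -1*(-1/7) + 5*(-1/6) = 1/7 - 5/6 = -29/42 ≈ -0.69048)
r(k) = -29/42
-23110 - r(166) = -23110 - 1*(-29/42) = -23110 + 29/42 = -970591/42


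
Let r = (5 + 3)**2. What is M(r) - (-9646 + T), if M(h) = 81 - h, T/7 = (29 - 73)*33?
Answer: 19827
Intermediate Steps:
T = -10164 (T = 7*((29 - 73)*33) = 7*(-44*33) = 7*(-1452) = -10164)
r = 64 (r = 8**2 = 64)
M(r) - (-9646 + T) = (81 - 1*64) - (-9646 - 10164) = (81 - 64) - 1*(-19810) = 17 + 19810 = 19827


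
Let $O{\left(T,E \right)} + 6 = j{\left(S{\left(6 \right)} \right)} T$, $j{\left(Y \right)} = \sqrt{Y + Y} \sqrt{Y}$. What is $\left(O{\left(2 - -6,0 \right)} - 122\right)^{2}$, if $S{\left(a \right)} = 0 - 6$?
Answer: $20992 + 12288 \sqrt{2} \approx 38370.0$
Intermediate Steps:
$S{\left(a \right)} = -6$ ($S{\left(a \right)} = 0 - 6 = -6$)
$j{\left(Y \right)} = Y \sqrt{2}$ ($j{\left(Y \right)} = \sqrt{2 Y} \sqrt{Y} = \sqrt{2} \sqrt{Y} \sqrt{Y} = Y \sqrt{2}$)
$O{\left(T,E \right)} = -6 - 6 T \sqrt{2}$ ($O{\left(T,E \right)} = -6 + - 6 \sqrt{2} T = -6 - 6 T \sqrt{2}$)
$\left(O{\left(2 - -6,0 \right)} - 122\right)^{2} = \left(\left(-6 - 6 \left(2 - -6\right) \sqrt{2}\right) - 122\right)^{2} = \left(\left(-6 - 6 \left(2 + 6\right) \sqrt{2}\right) - 122\right)^{2} = \left(\left(-6 - 48 \sqrt{2}\right) - 122\right)^{2} = \left(-128 - 48 \sqrt{2}\right)^{2}$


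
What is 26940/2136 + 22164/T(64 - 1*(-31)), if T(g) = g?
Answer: 4158467/16910 ≈ 245.92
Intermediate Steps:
26940/2136 + 22164/T(64 - 1*(-31)) = 26940/2136 + 22164/(64 - 1*(-31)) = 26940*(1/2136) + 22164/(64 + 31) = 2245/178 + 22164/95 = 4158467/16910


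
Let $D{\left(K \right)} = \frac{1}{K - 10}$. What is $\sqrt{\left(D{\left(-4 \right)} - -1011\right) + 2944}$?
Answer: $\frac{\sqrt{775166}}{14} \approx 62.888$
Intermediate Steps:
$D{\left(K \right)} = \frac{1}{-10 + K}$
$\sqrt{\left(D{\left(-4 \right)} - -1011\right) + 2944} = \sqrt{\left(\frac{1}{-10 - 4} - -1011\right) + 2944} = \sqrt{\left(\frac{1}{-14} + 1011\right) + 2944} = \sqrt{\left(- \frac{1}{14} + 1011\right) + 2944} = \sqrt{\frac{14153}{14} + 2944} = \sqrt{\frac{55369}{14}} = \frac{\sqrt{775166}}{14}$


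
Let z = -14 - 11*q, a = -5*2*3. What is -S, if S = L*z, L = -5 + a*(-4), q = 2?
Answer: 4140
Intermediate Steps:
a = -30 (a = -10*3 = -30)
L = 115 (L = -5 - 30*(-4) = -5 + 120 = 115)
z = -36 (z = -14 - 11*2 = -14 - 22 = -36)
S = -4140 (S = 115*(-36) = -4140)
-S = -1*(-4140) = 4140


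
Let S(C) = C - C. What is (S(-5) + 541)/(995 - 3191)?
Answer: -541/2196 ≈ -0.24636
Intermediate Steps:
S(C) = 0
(S(-5) + 541)/(995 - 3191) = (0 + 541)/(995 - 3191) = 541/(-2196) = 541*(-1/2196) = -541/2196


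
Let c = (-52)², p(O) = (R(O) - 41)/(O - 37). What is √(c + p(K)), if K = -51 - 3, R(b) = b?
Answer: 9*√276549/91 ≈ 52.010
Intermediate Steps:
K = -54
p(O) = (-41 + O)/(-37 + O) (p(O) = (O - 41)/(O - 37) = (-41 + O)/(-37 + O))
c = 2704
√(c + p(K)) = √(2704 + (-41 - 54)/(-37 - 54)) = √(2704 - 95/(-91)) = √(2704 - 1/91*(-95)) = √(2704 + 95/91) = √(246159/91) = 9*√276549/91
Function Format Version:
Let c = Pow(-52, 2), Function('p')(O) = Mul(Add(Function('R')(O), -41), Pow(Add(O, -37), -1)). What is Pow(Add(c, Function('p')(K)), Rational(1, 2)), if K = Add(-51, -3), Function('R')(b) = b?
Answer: Mul(Rational(9, 91), Pow(276549, Rational(1, 2))) ≈ 52.010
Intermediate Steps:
K = -54
Function('p')(O) = Mul(Pow(Add(-37, O), -1), Add(-41, O)) (Function('p')(O) = Mul(Add(O, -41), Pow(Add(O, -37), -1)) = Mul(Add(-41, O), Pow(Add(-37, O), -1)) = Mul(Pow(Add(-37, O), -1), Add(-41, O)))
c = 2704
Pow(Add(c, Function('p')(K)), Rational(1, 2)) = Pow(Add(2704, Mul(Pow(Add(-37, -54), -1), Add(-41, -54))), Rational(1, 2)) = Pow(Add(2704, Mul(Pow(-91, -1), -95)), Rational(1, 2)) = Pow(Add(2704, Mul(Rational(-1, 91), -95)), Rational(1, 2)) = Pow(Add(2704, Rational(95, 91)), Rational(1, 2)) = Pow(Rational(246159, 91), Rational(1, 2)) = Mul(Rational(9, 91), Pow(276549, Rational(1, 2)))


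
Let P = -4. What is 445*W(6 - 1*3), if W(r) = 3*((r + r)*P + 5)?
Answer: -25365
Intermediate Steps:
W(r) = 15 - 24*r (W(r) = 3*((r + r)*(-4) + 5) = 3*((2*r)*(-4) + 5) = 3*(-8*r + 5) = 3*(5 - 8*r) = 15 - 24*r)
445*W(6 - 1*3) = 445*(15 - 24*(6 - 1*3)) = 445*(15 - 24*(6 - 3)) = 445*(15 - 24*3) = 445*(15 - 72) = 445*(-57) = -25365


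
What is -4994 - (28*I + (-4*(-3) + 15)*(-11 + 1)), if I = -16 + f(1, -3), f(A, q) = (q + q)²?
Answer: -5284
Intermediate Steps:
f(A, q) = 4*q² (f(A, q) = (2*q)² = 4*q²)
I = 20 (I = -16 + 4*(-3)² = -16 + 4*9 = -16 + 36 = 20)
-4994 - (28*I + (-4*(-3) + 15)*(-11 + 1)) = -4994 - (28*20 + (-4*(-3) + 15)*(-11 + 1)) = -4994 - (560 + (12 + 15)*(-10)) = -4994 - (560 + 27*(-10)) = -4994 - (560 - 270) = -4994 - 1*290 = -4994 - 290 = -5284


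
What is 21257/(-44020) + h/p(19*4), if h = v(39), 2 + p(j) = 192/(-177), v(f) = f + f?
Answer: -7940339/308140 ≈ -25.769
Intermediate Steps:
v(f) = 2*f
p(j) = -182/59 (p(j) = -2 + 192/(-177) = -2 + 192*(-1/177) = -2 - 64/59 = -182/59)
h = 78 (h = 2*39 = 78)
21257/(-44020) + h/p(19*4) = 21257/(-44020) + 78/(-182/59) = 21257*(-1/44020) + 78*(-59/182) = -21257/44020 - 177/7 = -7940339/308140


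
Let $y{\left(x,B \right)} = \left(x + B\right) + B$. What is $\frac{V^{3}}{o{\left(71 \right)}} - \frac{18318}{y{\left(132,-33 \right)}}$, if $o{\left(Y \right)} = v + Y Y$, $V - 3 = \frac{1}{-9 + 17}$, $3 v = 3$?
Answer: $- \frac{7881159837}{28396544} \approx -277.54$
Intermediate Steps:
$v = 1$ ($v = \frac{1}{3} \cdot 3 = 1$)
$V = \frac{25}{8}$ ($V = 3 + \frac{1}{-9 + 17} = 3 + \frac{1}{8} = \frac{25}{8} \approx 3.125$)
$o{\left(Y \right)} = 1 + Y^{2}$ ($o{\left(Y \right)} = 1 + Y Y = 1 + Y^{2}$)
$y{\left(x,B \right)} = x + 2 B$ ($y{\left(x,B \right)} = \left(B + x\right) + B = x + 2 B$)
$\frac{V^{3}}{o{\left(71 \right)}} - \frac{18318}{y{\left(132,-33 \right)}} = \frac{\left(\frac{25}{8}\right)^{3}}{1 + 71^{2}} - \frac{18318}{132 + 2 \left(-33\right)} = \frac{15625}{512 \left(1 + 5041\right)} - \frac{18318}{132 - 66} = \frac{15625}{512 \cdot 5042} - \frac{18318}{66} = \frac{15625}{512} \cdot \frac{1}{5042} - \frac{3053}{11} = \frac{15625}{2581504} - \frac{3053}{11} = - \frac{7881159837}{28396544}$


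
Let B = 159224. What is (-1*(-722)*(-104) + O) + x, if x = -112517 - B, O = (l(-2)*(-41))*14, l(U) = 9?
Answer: -351995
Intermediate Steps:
O = -5166 (O = (9*(-41))*14 = -369*14 = -5166)
x = -271741 (x = -112517 - 1*159224 = -112517 - 159224 = -271741)
(-1*(-722)*(-104) + O) + x = (-1*(-722)*(-104) - 5166) - 271741 = (722*(-104) - 5166) - 271741 = (-75088 - 5166) - 271741 = -80254 - 271741 = -351995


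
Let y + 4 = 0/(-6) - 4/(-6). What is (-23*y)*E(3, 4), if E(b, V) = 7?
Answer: 1610/3 ≈ 536.67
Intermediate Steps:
y = -10/3 (y = -4 + (0/(-6) - 4/(-6)) = -4 + (0*(-⅙) - 4*(-⅙)) = -4 + (0 + ⅔) = -4 + ⅔ = -10/3 ≈ -3.3333)
(-23*y)*E(3, 4) = -23*(-10/3)*7 = (230/3)*7 = 1610/3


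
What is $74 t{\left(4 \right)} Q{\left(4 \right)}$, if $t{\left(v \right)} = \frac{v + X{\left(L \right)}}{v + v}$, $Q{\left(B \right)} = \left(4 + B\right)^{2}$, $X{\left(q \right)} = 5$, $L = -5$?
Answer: $5328$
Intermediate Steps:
$t{\left(v \right)} = \frac{5 + v}{2 v}$ ($t{\left(v \right)} = \frac{v + 5}{v + v} = \frac{5 + v}{2 v}$)
$74 t{\left(4 \right)} Q{\left(4 \right)} = 74 \frac{5 + 4}{2 \cdot 4} \left(4 + 4\right)^{2} = 74 \cdot \frac{1}{2} \cdot \frac{1}{4} \cdot 9 \cdot 8^{2} = 74 \cdot \frac{9}{8} \cdot 64 = \frac{333}{4} \cdot 64 = 5328$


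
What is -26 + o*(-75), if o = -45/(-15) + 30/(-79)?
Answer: -17579/79 ≈ -222.52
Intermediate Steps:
o = 207/79 (o = -45*(-1/15) + 30*(-1/79) = 3 - 30/79 = 207/79 ≈ 2.6203)
-26 + o*(-75) = -26 + (207/79)*(-75) = -26 - 15525/79 = -17579/79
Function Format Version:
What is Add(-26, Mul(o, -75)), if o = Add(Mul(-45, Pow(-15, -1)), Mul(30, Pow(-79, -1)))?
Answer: Rational(-17579, 79) ≈ -222.52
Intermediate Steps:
o = Rational(207, 79) (o = Add(Mul(-45, Rational(-1, 15)), Mul(30, Rational(-1, 79))) = Add(3, Rational(-30, 79)) = Rational(207, 79) ≈ 2.6203)
Add(-26, Mul(o, -75)) = Add(-26, Mul(Rational(207, 79), -75)) = Add(-26, Rational(-15525, 79)) = Rational(-17579, 79)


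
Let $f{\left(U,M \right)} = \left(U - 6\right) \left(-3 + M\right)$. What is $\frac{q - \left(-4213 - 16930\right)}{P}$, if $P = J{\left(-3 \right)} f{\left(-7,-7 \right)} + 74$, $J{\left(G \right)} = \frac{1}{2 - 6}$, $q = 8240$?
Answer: $\frac{58766}{83} \approx 708.02$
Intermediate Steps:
$f{\left(U,M \right)} = \left(-6 + U\right) \left(-3 + M\right)$
$J{\left(G \right)} = - \frac{1}{4}$ ($J{\left(G \right)} = \frac{1}{-4} = - \frac{1}{4}$)
$P = \frac{83}{2}$ ($P = - \frac{18 - -42 - -21 - -49}{4} + 74 = - \frac{18 + 42 + 21 + 49}{4} + 74 = \left(- \frac{1}{4}\right) 130 + 74 = - \frac{65}{2} + 74 = \frac{83}{2} \approx 41.5$)
$\frac{q - \left(-4213 - 16930\right)}{P} = \frac{8240 - \left(-4213 - 16930\right)}{\frac{83}{2}} = \left(8240 - -21143\right) \frac{2}{83} = \left(8240 + 21143\right) \frac{2}{83} = 29383 \cdot \frac{2}{83} = \frac{58766}{83}$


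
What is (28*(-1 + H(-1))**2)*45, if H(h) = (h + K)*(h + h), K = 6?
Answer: 152460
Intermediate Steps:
H(h) = 2*h*(6 + h) (H(h) = (h + 6)*(h + h) = (6 + h)*(2*h) = 2*h*(6 + h))
(28*(-1 + H(-1))**2)*45 = (28*(-1 + 2*(-1)*(6 - 1))**2)*45 = (28*(-1 + 2*(-1)*5)**2)*45 = (28*(-1 - 10)**2)*45 = (28*(-11)**2)*45 = (28*121)*45 = 3388*45 = 152460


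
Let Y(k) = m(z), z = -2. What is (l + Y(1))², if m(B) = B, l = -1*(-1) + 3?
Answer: 4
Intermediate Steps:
l = 4 (l = 1 + 3 = 4)
Y(k) = -2
(l + Y(1))² = (4 - 2)² = 2² = 4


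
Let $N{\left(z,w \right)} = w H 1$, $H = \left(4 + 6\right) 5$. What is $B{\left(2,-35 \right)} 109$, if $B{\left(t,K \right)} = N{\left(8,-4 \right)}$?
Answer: $-21800$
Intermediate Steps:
$H = 50$ ($H = 10 \cdot 5 = 50$)
$N{\left(z,w \right)} = 50 w$ ($N{\left(z,w \right)} = w 50 \cdot 1 = 50 w 1 = 50 w$)
$B{\left(t,K \right)} = -200$ ($B{\left(t,K \right)} = 50 \left(-4\right) = -200$)
$B{\left(2,-35 \right)} 109 = \left(-200\right) 109 = -21800$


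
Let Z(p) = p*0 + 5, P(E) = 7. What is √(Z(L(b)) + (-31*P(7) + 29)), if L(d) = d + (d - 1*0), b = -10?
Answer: I*√183 ≈ 13.528*I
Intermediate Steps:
L(d) = 2*d (L(d) = d + (d + 0) = d + d = 2*d)
Z(p) = 5 (Z(p) = 0 + 5 = 5)
√(Z(L(b)) + (-31*P(7) + 29)) = √(5 + (-31*7 + 29)) = √(5 + (-217 + 29)) = √(5 - 188) = √(-183) = I*√183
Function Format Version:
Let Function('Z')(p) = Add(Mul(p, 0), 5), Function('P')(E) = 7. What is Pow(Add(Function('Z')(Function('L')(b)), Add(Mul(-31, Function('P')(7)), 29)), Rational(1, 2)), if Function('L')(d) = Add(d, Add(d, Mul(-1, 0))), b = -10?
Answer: Mul(I, Pow(183, Rational(1, 2))) ≈ Mul(13.528, I)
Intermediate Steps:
Function('L')(d) = Mul(2, d) (Function('L')(d) = Add(d, Add(d, 0)) = Add(d, d) = Mul(2, d))
Function('Z')(p) = 5 (Function('Z')(p) = Add(0, 5) = 5)
Pow(Add(Function('Z')(Function('L')(b)), Add(Mul(-31, Function('P')(7)), 29)), Rational(1, 2)) = Pow(Add(5, Add(Mul(-31, 7), 29)), Rational(1, 2)) = Pow(Add(5, Add(-217, 29)), Rational(1, 2)) = Pow(Add(5, -188), Rational(1, 2)) = Pow(-183, Rational(1, 2)) = Mul(I, Pow(183, Rational(1, 2)))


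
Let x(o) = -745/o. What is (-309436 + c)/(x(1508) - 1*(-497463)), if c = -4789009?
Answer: -7688455060/750173459 ≈ -10.249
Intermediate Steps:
(-309436 + c)/(x(1508) - 1*(-497463)) = (-309436 - 4789009)/(-745/1508 - 1*(-497463)) = -5098445/(-745*1/1508 + 497463) = -5098445/(-745/1508 + 497463) = -5098445/750173459/1508 = -5098445*1508/750173459 = -7688455060/750173459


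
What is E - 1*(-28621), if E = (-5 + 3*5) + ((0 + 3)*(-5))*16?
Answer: 28391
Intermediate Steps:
E = -230 (E = (-5 + 15) + (3*(-5))*16 = 10 - 15*16 = 10 - 240 = -230)
E - 1*(-28621) = -230 - 1*(-28621) = -230 + 28621 = 28391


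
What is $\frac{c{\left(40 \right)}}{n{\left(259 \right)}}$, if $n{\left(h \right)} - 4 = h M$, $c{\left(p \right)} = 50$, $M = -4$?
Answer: $- \frac{25}{516} \approx -0.04845$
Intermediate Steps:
$n{\left(h \right)} = 4 - 4 h$ ($n{\left(h \right)} = 4 + h \left(-4\right) = 4 - 4 h$)
$\frac{c{\left(40 \right)}}{n{\left(259 \right)}} = \frac{50}{4 - 1036} = \frac{50}{-1032} = 50 \left(- \frac{1}{1032}\right) = - \frac{25}{516}$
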